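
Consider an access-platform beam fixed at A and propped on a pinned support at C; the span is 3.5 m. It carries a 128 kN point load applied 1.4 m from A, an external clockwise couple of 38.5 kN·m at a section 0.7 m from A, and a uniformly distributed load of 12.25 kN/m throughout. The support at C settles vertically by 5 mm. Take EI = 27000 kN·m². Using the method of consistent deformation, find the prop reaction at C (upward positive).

R_C = 39.2 kN

Choose R_C as the redundant. The primary structure is the cantilever fixed at A.
Downward deflection at the released point C due to the loads:
  point load 128 at a = 1.4: Pa²(3L − a)/(6EI) = 380.5/EI
  clockwise couple 38.5 at a = 0.7: M₀a(2L − a)/(2EI) = 84.89/EI
  UDL 12.25: wL⁴/(8EI) = 229.8/EI
  δ_0 = 695.2/EI
Flexibility coefficient — unit upward force at C: δ_{CC} = L³/(3EI) = 14.29/EI.
With EI = 27000 kN·m²: δ_0 = 0.025747 m and δ_{CC} = 0.000529 m/kN.
Compatibility — the beam at C must follow the support down by 0.005 m: δ_0 − R_C·δ_{CC} = 0.005, so R_C = (0.025747 − 0.005)/0.000529 = 39.2 kN.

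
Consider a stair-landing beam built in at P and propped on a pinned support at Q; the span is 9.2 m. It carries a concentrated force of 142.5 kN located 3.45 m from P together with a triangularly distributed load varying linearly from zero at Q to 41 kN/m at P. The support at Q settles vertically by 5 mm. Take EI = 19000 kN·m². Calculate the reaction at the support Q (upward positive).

Remove the prop at Q; the released (primary) structure is a cantilever built in at P.
Deflection at Q on the released cantilever, summing each load's contribution:
  point load 142.5 at a = 3.45: Pa²(3L − a)/(6EI) = 6827/EI
  triangular load, peak 41 at the fixed end: w₀L⁴/(30EI) = 9791/EI
  δ_0 = 16618/EI
Flexibility coefficient — unit upward force at Q: δ_{QQ} = L³/(3EI) = 259.6/EI.
With EI = 19000 kN·m²: δ_0 = 0.87461 m and δ_{QQ} = 0.013661 m/kN.
Compatibility — the beam at Q must follow the support down by 0.005 m: δ_0 − R_Q·δ_{QQ} = 0.005, so R_Q = (0.87461 − 0.005)/0.013661 = 63.66 kN.

R_Q = 63.66 kN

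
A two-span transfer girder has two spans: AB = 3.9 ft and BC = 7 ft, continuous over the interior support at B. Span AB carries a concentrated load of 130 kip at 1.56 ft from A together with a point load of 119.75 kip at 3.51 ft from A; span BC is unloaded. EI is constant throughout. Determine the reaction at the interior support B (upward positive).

R_B = 177.6 kip

Take M_B as the redundant. Released structure: two simple spans AB and BC with a hinge at B.
End slopes at the hinge B, treating each span as simply supported:
  span AB: point load 130 at a = 1.56: Pab(L + a)/(6LEI) = 110.7/EI
  span AB: point load 119.75 at a = 3.51: Pab(L + a)/(6LEI) = 51.91/EI
  relative rotation θ_0 = (162.6 + 0)/EI = 162.6/EI
A unit hogging moment at B produces rotation L₁/(3EI) + L₂/(3EI) = 3.633/EI.
Slope continuity at B: θ_0 = M_B·3.633/EI, so M_B = 162.6/3.633 = 44.76 kip·ft (hogging).
Span AB, ΣM about A with M_B applied at B: R_B^{AB}·3.9 = 623.1 + 44.76, so R_B^{AB} = 171.3 kip and R_A = 249.8 − 171.3 = 78.5 kip.
Span BC, ΣM about C: R_B^{BC}·7 = 0 + 44.76, so R_B^{BC} = 6.395 kip and R_C = 0 − 6.395 = -6.395 kip.
R_B = 171.3 + 6.395 = 177.6 kip.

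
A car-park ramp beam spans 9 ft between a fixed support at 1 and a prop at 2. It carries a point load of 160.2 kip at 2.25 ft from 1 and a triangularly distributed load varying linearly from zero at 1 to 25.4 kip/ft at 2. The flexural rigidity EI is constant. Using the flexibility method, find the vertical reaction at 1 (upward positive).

Choose R_2 as the redundant. The primary structure is the cantilever fixed at 1.
Primary-structure tip deflection at 2 by superposition:
  point load 160.2 at a = 2.25: Pa²(3L − a)/(6EI) = 3345/EI
  triangular load, peak 25.4 at the free end: 11w₀L⁴/(120EI) = 15276/EI
  δ_0 = 18622/EI
Tip deflection under a unit load at 2: L³/(3EI) = 243/EI.
Compatibility at 2: δ_0 − R_2·δ_{22} = 0, so R_2 = 18622/243 = 76.63 kip.
Vertical equilibrium: R_1 = ΣP − R_2 = 274.5 − 76.63 = 197.9 kip.

R_1 = 197.9 kip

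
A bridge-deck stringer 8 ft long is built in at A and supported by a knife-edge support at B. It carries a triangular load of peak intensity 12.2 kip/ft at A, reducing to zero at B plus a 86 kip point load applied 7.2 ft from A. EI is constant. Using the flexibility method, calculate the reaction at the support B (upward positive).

Take the reaction at B as the redundant and release it; the primary structure is a cantilever fixed at A.
Free-end deflection of the primary structure under the applied loading (downward +):
  triangular load, peak 12.2 at the fixed end: w₀L⁴/(30EI) = 1666/EI
  point load 86 at a = 7.2: Pa²(3L − a)/(6EI) = 12483/EI
  δ_0 = 14149/EI
Tip deflection under a unit load at B: L³/(3EI) = 170.7/EI.
The prop prevents deflection at B: R_B = δ_0/δ_{BB} = 14149/170.7 = 82.9 kip.

R_B = 82.9 kip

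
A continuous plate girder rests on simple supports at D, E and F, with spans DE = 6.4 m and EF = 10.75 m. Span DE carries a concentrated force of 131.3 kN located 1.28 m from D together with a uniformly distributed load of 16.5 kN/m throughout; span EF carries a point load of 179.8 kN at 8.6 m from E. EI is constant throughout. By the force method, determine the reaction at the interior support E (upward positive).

Take M_E as the redundant. Released structure: two simple spans DE and EF with a hinge at E.
Discontinuity in slope at E on the released structure — sum the simple-span end rotations:
  span DE: point load 131.3 at a = 1.28: Pab(L + a)/(6LEI) = 172.1/EI
  span DE: UDL 16.5: wL³/(24EI) = 180.2/EI
  span EF: point load 179.8 at a = 8.6: Pab(L + b)/(6LEI) = 664.9/EI
  relative rotation θ_0 = (352.3 + 664.9)/EI = 1017/EI
A unit hogging moment at E produces rotation L₁/(3EI) + L₂/(3EI) = 5.717/EI.
Compatibility: M_E·(L₁+L₂)/(3EI) = θ_0, giving M_E = 177.9 kN·m (hogging).
Span DE, ΣM about D with M_E applied at E: R_E^{DE}·6.4 = 506 + 177.9, so R_E^{DE} = 106.9 kN and R_D = 236.9 − 106.9 = 130 kN.
Span EF, ΣM about F: R_E^{EF}·10.75 = 386.6 + 177.9, so R_E^{EF} = 52.51 kN and R_F = 179.8 − 52.51 = 127.3 kN.
R_E = 106.9 + 52.51 = 159.4 kN.

R_E = 159.4 kN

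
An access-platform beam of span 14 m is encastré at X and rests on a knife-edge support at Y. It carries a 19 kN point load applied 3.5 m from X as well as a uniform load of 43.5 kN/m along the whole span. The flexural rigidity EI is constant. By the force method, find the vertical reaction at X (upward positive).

R_X = 398 kN

Remove the prop at Y; the released (primary) structure is a cantilever built in at X.
Deflection at Y on the released cantilever, summing each load's contribution:
  point load 19 at a = 3.5: Pa²(3L − a)/(6EI) = 1493/EI
  UDL 43.5: wL⁴/(8EI) = 208887/EI
  δ_0 = 210380/EI
Flexibility coefficient — unit upward force at Y: δ_{YY} = L³/(3EI) = 914.7/EI.
Compatibility at Y: δ_0 − R_Y·δ_{YY} = 0, so R_Y = 210380/914.7 = 230 kN.
Vertical equilibrium: R_X = ΣP − R_Y = 628 − 230 = 398 kN.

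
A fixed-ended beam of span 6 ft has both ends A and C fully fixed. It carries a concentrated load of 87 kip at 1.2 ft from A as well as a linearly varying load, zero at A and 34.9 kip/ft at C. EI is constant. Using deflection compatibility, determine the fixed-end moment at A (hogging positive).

M_A = 108.7 kip·ft

Release both end moments; the primary structure is a simply-supported span AC with redundants M_A and M_C.
Simple-span end rotations at A and C under the given loads:
  at A: point load 87 at a = 1.2: Pab(L + b)/(6LEI) = 150.3/EI
  at C: point load 87 at a = 1.2: Pab(L + a)/(6LEI) = 100.2/EI
  at A: triangular load, peak 34.9: 7w₀L³/(360EI) = 146.6/EI
  at C: triangular load, peak 34.9: w₀L³/(45EI) = 167.5/EI
  θ_A0 = 296.9/EI,  θ_C0 = 267.7/EI
Flexibility coefficients: a unit moment at one end gives L/(3EI) there and L/(6EI) at the far end, so f₁₁ = f₂₂ = 2/EI and f₁₂ = f₂₁ = 1/EI.
Compatibility — zero rotation at each built-in end:
  2 M_A + 1 M_C = 296.9
  1 M_A + 2 M_C = 267.7
Solving the pair gives M_A = 108.7 kip·ft and M_C = 79.52 kip·ft (hogging).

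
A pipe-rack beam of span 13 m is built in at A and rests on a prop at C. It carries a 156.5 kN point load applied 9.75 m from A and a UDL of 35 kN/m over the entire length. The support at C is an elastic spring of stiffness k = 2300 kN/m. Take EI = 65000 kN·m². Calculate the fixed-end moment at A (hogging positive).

Release the roller at C. Primary structure: cantilever fixed at A.
Downward deflection at the released point C due to the loads:
  point load 156.5 at a = 9.75: Pa²(3L − a)/(6EI) = 72527/EI
  UDL 35: wL⁴/(8EI) = 124954/EI
  δ_0 = 197481/EI
Tip deflection under a unit load at C: L³/(3EI) = 732.3/EI.
With EI = 65000 kN·m²: δ_0 = 3.0382 m and δ_{CC} = 0.011267 m/kN.
Compatibility — the spring shortens by R_C/k under the reaction it provides: δ_0 − R_C·δ_{CC} = R_C/k. With 1/k = 0.000435 m/kN, R_C = δ_0 / (δ_{CC} + 1/k) = 3.0382 / (0.011267 + 0.000435) = 259.6 kN.
Moment equilibrium about A: M_A = Σ(load moments about A) − R_C·L = 4483 − 259.6×13 = 1108 kN·m.

M_A = 1108 kN·m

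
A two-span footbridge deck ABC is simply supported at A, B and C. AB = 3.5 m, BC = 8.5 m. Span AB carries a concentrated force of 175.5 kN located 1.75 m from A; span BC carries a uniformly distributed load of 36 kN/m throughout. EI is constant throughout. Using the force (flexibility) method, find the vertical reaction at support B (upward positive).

Insert a hinge at B; M_B is the redundant, and each span becomes simply supported.
Rotations at B on the released spans (each span's end-slope, ×1/EI):
  span AB: point load 175.5 at a = 1.75: Pab(L + a)/(6LEI) = 134.4/EI
  span BC: UDL 36: wL³/(24EI) = 921.2/EI
  relative rotation θ_0 = (134.4 + 921.2)/EI = 1056/EI
A unit hogging moment at B produces rotation L₁/(3EI) + L₂/(3EI) = 4/EI.
Compatibility: M_B·(L₁+L₂)/(3EI) = θ_0, giving M_B = 263.9 kN·m (hogging).
Span AB, ΣM about A with M_B applied at B: R_B^{AB}·3.5 = 307.1 + 263.9, so R_B^{AB} = 163.1 kN and R_A = 175.5 − 163.1 = 12.35 kN.
Span BC, ΣM about C: R_B^{BC}·8.5 = 1300 + 263.9, so R_B^{BC} = 184 kN and R_C = 306 − 184 = 122 kN.
R_B = 163.1 + 184 = 347.2 kN.

R_B = 347.2 kN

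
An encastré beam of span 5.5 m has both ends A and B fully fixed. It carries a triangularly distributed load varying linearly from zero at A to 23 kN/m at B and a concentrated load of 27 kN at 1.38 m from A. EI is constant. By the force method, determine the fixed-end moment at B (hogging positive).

M_B = 41.79 kN·m

Take the two fixed-end moments M_A, M_B as redundants; the released structure is the simple span AB.
On the primary (simply-supported) span, the end slopes from the loading are:
  at A: triangular load, peak 23: 7w₀L³/(360EI) = 74.41/EI
  at B: triangular load, peak 23: w₀L³/(45EI) = 85.04/EI
  at A: point load 27 at a = 1.38: Pab(L + b)/(6LEI) = 44.75/EI
  at B: point load 27 at a = 1.38: Pab(L + a)/(6LEI) = 32/EI
  θ_A0 = 119.2/EI,  θ_B0 = 117/EI
Flexibility coefficients: a unit moment at one end gives L/(3EI) there and L/(6EI) at the far end, so f₁₁ = f₂₂ = 1.833/EI and f₁₂ = f₂₁ = 0.9167/EI.
Compatibility — zero rotation at each built-in end:
  1.833 M_A + 0.9167 M_B = 119.2
  0.9167 M_A + 1.833 M_B = 117
Solving the pair gives M_A = 44.1 kN·m and M_B = 41.79 kN·m (hogging).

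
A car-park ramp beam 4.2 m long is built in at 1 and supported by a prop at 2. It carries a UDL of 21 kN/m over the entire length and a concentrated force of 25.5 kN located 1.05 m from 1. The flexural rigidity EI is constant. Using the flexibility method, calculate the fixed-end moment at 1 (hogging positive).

M_1 = 63.88 kN·m

Release the roller at 2. Primary structure: cantilever fixed at 1.
Downward deflection at the released point 2 due to the loads:
  UDL 21: wL⁴/(8EI) = 816.8/EI
  point load 25.5 at a = 1.05: Pa²(3L − a)/(6EI) = 54.12/EI
  δ_0 = 870.9/EI
Tip deflection under a unit load at 2: L³/(3EI) = 24.7/EI.
The prop prevents deflection at 2: R_2 = δ_0/δ_{22} = 870.9/24.7 = 35.27 kN.
Moment equilibrium about 1: M_1 = Σ(load moments about 1) − R_2·L = 212 − 35.27×4.2 = 63.88 kN·m.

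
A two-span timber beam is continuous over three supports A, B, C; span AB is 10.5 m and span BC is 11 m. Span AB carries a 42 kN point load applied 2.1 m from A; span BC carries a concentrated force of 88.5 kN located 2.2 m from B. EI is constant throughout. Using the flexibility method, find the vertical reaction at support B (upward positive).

Release continuity at B by inserting a hinge; the redundant is the internal moment M_B. The primary structure is two simply-supported spans AB and BC.
End slopes at the hinge B, treating each span as simply supported:
  span AB: point load 42 at a = 2.1: Pab(L + a)/(6LEI) = 148.2/EI
  span BC: point load 88.5 at a = 2.2: Pab(L + b)/(6LEI) = 514/EI
  relative rotation θ_0 = (148.2 + 514)/EI = 662.2/EI
A unit hogging moment at B produces rotation L₁/(3EI) + L₂/(3EI) = 7.167/EI.
Slope continuity at B: θ_0 = M_B·7.167/EI, so M_B = 662.2/7.167 = 92.4 kN·m (hogging).
Span AB, ΣM about A with M_B applied at B: R_B^{AB}·10.5 = 88.2 + 92.4, so R_B^{AB} = 17.2 kN and R_A = 42 − 17.2 = 24.8 kN.
Span BC, ΣM about C: R_B^{BC}·11 = 778.8 + 92.4, so R_B^{BC} = 79.2 kN and R_C = 88.5 − 79.2 = 9.3 kN.
R_B = 17.2 + 79.2 = 96.4 kN.

R_B = 96.4 kN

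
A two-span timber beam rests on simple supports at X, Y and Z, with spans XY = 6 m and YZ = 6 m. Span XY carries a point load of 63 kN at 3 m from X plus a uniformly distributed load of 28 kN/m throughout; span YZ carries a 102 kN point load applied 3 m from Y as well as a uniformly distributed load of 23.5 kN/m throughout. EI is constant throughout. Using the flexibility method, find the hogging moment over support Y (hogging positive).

Take M_Y as the redundant. Released structure: two simple spans XY and YZ with a hinge at Y.
Rotations at Y on the released spans (each span's end-slope, ×1/EI):
  span XY: point load 63 at a = 3: Pab(L + a)/(6LEI) = 141.8/EI
  span XY: UDL 28: wL³/(24EI) = 252/EI
  span YZ: point load 102 at a = 3: Pab(L + b)/(6LEI) = 229.5/EI
  span YZ: UDL 23.5: wL³/(24EI) = 211.5/EI
  relative rotation θ_0 = (393.8 + 441)/EI = 834.8/EI
A unit hogging moment at Y produces rotation L₁/(3EI) + L₂/(3EI) = 4/EI.
Compatibility: M_Y·(L₁+L₂)/(3EI) = θ_0, giving M_Y = 208.7 kN·m (hogging).

M_Y = 208.7 kN·m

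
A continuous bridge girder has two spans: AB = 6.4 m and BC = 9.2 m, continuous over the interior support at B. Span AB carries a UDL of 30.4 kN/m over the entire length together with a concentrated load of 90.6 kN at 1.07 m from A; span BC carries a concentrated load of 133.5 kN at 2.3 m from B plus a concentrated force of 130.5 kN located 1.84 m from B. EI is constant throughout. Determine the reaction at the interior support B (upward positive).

R_B = 397.5 kN

Insert a hinge at B; M_B is the redundant, and each span becomes simply supported.
Rotations at B on the released spans (each span's end-slope, ×1/EI):
  span AB: UDL 30.4: wL³/(24EI) = 332/EI
  span AB: point load 90.6 at a = 1.07: Pab(L + a)/(6LEI) = 100.5/EI
  span BC: point load 133.5 at a = 2.3: Pab(L + b)/(6LEI) = 617.9/EI
  span BC: point load 130.5 at a = 1.84: Pab(L + b)/(6LEI) = 530.2/EI
  relative rotation θ_0 = (432.6 + 1148)/EI = 1581/EI
A unit hogging moment at B produces rotation L₁/(3EI) + L₂/(3EI) = 5.2/EI.
Slope continuity at B: θ_0 = M_B·5.2/EI, so M_B = 1581/5.2 = 304 kN·m (hogging).
Span AB, ΣM about A with M_B applied at B: R_B^{AB}·6.4 = 719.5 + 304, so R_B^{AB} = 159.9 kN and R_A = 285.2 − 159.9 = 125.2 kN.
Span BC, ΣM about C: R_B^{BC}·9.2 = 1882 + 304, so R_B^{BC} = 237.6 kN and R_C = 264 − 237.6 = 26.43 kN.
R_B = 159.9 + 237.6 = 397.5 kN.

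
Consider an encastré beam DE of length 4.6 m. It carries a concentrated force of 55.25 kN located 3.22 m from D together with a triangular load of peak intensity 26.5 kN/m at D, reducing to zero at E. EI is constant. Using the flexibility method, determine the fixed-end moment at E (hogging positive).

Take the two fixed-end moments M_D, M_E as redundants; the released structure is the simple span DE.
Simple-span end rotations at D and E under the given loads:
  at D: point load 55.25 at a = 3.22: Pab(L + b)/(6LEI) = 53.19/EI
  at E: point load 55.25 at a = 3.22: Pab(L + a)/(6LEI) = 69.56/EI
  at D: triangular load, peak 26.5: w₀L³/(45EI) = 57.32/EI
  at E: triangular load, peak 26.5: 7w₀L³/(360EI) = 50.16/EI
  θ_D0 = 110.5/EI,  θ_E0 = 119.7/EI
Flexibility coefficients: a unit moment at one end gives L/(3EI) there and L/(6EI) at the far end, so f₁₁ = f₂₂ = 1.533/EI and f₁₂ = f₂₁ = 0.7667/EI.
Compatibility — zero rotation at each built-in end:
  1.533 M_D + 0.7667 M_E = 110.5
  0.7667 M_D + 1.533 M_E = 119.7
Solving the pair gives M_D = 44.05 kN·m and M_E = 56.05 kN·m (hogging).

M_E = 56.05 kN·m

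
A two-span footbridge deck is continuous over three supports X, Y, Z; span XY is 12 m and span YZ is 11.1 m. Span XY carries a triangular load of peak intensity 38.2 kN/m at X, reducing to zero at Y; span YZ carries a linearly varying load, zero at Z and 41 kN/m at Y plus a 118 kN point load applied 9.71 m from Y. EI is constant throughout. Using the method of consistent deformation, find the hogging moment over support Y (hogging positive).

Insert a hinge at Y; M_Y is the redundant, and each span becomes simply supported.
End slopes at the hinge Y, treating each span as simply supported:
  span XY: triangular load, peak 38.2: 7w₀L³/(360EI) = 1284/EI
  span YZ: triangular load, peak 41: w₀L³/(45EI) = 1246/EI
  span YZ: point load 118 at a = 9.71: Pab(L + b)/(6LEI) = 298.7/EI
  relative rotation θ_0 = (1284 + 1545)/EI = 2828/EI
A unit hogging moment at Y produces rotation L₁/(3EI) + L₂/(3EI) = 7.7/EI.
Slope continuity at Y: θ_0 = M_Y·7.7/EI, so M_Y = 2828/7.7 = 367.3 kN·m (hogging).

M_Y = 367.3 kN·m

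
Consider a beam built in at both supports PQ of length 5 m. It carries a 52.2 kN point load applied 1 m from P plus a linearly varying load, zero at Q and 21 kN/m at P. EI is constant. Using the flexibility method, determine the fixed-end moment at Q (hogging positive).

M_Q = 25.85 kN·m

Release both end moments; the primary structure is a simply-supported span PQ with redundants M_P and M_Q.
Simple-span end rotations at P and Q under the given loads:
  at P: point load 52.2 at a = 1: Pab(L + b)/(6LEI) = 62.64/EI
  at Q: point load 52.2 at a = 1: Pab(L + a)/(6LEI) = 41.76/EI
  at P: triangular load, peak 21: w₀L³/(45EI) = 58.33/EI
  at Q: triangular load, peak 21: 7w₀L³/(360EI) = 51.04/EI
  θ_P0 = 121/EI,  θ_Q0 = 92.8/EI
Flexibility coefficients: a unit moment at one end gives L/(3EI) there and L/(6EI) at the far end, so f₁₁ = f₂₂ = 1.667/EI and f₁₂ = f₂₁ = 0.8333/EI.
Compatibility — zero rotation at each built-in end:
  1.667 M_P + 0.8333 M_Q = 121
  0.8333 M_P + 1.667 M_Q = 92.8
Solving the pair gives M_P = 59.66 kN·m and M_Q = 25.85 kN·m (hogging).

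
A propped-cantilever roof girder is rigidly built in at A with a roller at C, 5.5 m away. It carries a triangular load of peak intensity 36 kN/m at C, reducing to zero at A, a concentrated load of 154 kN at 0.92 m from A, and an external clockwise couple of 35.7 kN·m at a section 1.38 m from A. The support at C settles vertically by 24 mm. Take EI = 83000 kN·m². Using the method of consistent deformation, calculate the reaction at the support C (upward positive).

Choose R_C as the redundant. The primary structure is the cantilever fixed at A.
Free-end deflection of the primary structure under the applied loading (downward +):
  triangular load, peak 36 at the free end: 11w₀L⁴/(120EI) = 3020/EI
  point load 154 at a = 0.92: Pa²(3L − a)/(6EI) = 338.5/EI
  clockwise couple 35.7 at a = 1.38: M₀a(2L − a)/(2EI) = 237/EI
  δ_0 = 3595/EI
Flexibility coefficient — unit upward force at C: δ_{CC} = L³/(3EI) = 55.46/EI.
With EI = 83000 kN·m²: δ_0 = 0.043315 m and δ_{CC} = 0.000668 m/kN.
Compatibility — the beam at C must follow the support down by 0.024 m: δ_0 − R_C·δ_{CC} = 0.024, so R_C = (0.043315 − 0.024)/0.000668 = 28.91 kN.

R_C = 28.91 kN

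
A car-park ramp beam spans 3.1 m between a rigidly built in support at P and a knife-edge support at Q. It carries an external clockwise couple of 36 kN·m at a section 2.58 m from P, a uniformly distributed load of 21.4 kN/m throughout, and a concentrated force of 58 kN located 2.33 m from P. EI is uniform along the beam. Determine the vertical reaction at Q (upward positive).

Release the roller at Q. Primary structure: cantilever fixed at P.
Deflection at Q on the released cantilever, summing each load's contribution:
  clockwise couple 36 at a = 2.58: M₀a(2L − a)/(2EI) = 168.1/EI
  UDL 21.4: wL⁴/(8EI) = 247/EI
  point load 58 at a = 2.33: Pa²(3L − a)/(6EI) = 365.8/EI
  δ_0 = 780.9/EI
Tip deflection under a unit load at Q: L³/(3EI) = 9.93/EI.
Compatibility at Q: δ_0 − R_Q·δ_{QQ} = 0, so R_Q = 780.9/9.93 = 78.64 kN.

R_Q = 78.64 kN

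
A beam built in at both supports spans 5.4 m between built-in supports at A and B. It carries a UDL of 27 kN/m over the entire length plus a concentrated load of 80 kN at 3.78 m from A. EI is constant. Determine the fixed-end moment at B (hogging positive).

Release both end moments; the primary structure is a simply-supported span AB with redundants M_A and M_B.
End rotations of the released simple span under the applied load (×1/EI):
  at A: UDL 27: wL³/(24EI) = 177.1/EI
  at B: UDL 27: wL³/(24EI) = 177.1/EI
  at A: point load 80 at a = 3.78: Pab(L + b)/(6LEI) = 106.1/EI
  at B: point load 80 at a = 3.78: Pab(L + a)/(6LEI) = 138.8/EI
  θ_A0 = 283.3/EI,  θ_B0 = 315.9/EI
Flexibility coefficients: a unit moment at one end gives L/(3EI) there and L/(6EI) at the far end, so f₁₁ = f₂₂ = 1.8/EI and f₁₂ = f₂₁ = 0.9/EI.
Compatibility — zero rotation at each built-in end:
  1.8 M_A + 0.9 M_B = 283.3
  0.9 M_A + 1.8 M_B = 315.9
Solving the pair gives M_A = 92.83 kN·m and M_B = 129.1 kN·m (hogging).

M_B = 129.1 kN·m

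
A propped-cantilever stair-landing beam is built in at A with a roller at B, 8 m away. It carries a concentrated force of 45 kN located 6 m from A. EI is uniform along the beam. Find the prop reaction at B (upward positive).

R_B = 28.48 kN

Remove the prop at B; the released (primary) structure is a cantilever built in at A.
Deflection at B on the released cantilever, summing each load's contribution:
  point load 45 at a = 6: Pa²(3L − a)/(6EI) = 4860/EI
Flexibility coefficient — unit upward force at B: δ_{BB} = L³/(3EI) = 170.7/EI.
The prop prevents deflection at B: R_B = δ_0/δ_{BB} = 4860/170.7 = 28.48 kN.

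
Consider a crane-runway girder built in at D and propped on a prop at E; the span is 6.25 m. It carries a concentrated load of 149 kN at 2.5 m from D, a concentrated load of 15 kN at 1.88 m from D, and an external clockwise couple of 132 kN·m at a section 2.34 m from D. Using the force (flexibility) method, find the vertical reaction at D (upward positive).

R_D = 111.9 kN

Remove the prop at E; the released (primary) structure is a cantilever built in at D.
Deflection at E on the released cantilever, summing each load's contribution:
  point load 149 at a = 2.5: Pa²(3L − a)/(6EI) = 2522/EI
  point load 15 at a = 1.88: Pa²(3L − a)/(6EI) = 149.1/EI
  clockwise couple 132 at a = 2.34: M₀a(2L − a)/(2EI) = 1569/EI
  δ_0 = 4240/EI
Tip deflection under a unit load at E: L³/(3EI) = 81.38/EI.
The prop prevents deflection at E: R_E = δ_0/δ_{EE} = 4240/81.38 = 52.1 kN.
Vertical equilibrium: R_D = ΣP − R_E = 164 − 52.1 = 111.9 kN.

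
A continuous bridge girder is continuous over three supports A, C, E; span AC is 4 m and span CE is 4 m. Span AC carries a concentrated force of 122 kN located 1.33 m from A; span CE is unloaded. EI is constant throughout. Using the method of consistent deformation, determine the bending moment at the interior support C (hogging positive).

M_C = 36.08 kN·m

Release continuity at C by inserting a hinge; the redundant is the internal moment M_C. The primary structure is two simply-supported spans AC and CE.
Discontinuity in slope at C on the released structure — sum the simple-span end rotations:
  span AC: point load 122 at a = 1.33: Pab(L + a)/(6LEI) = 96.21/EI
  relative rotation θ_0 = (96.21 + 0)/EI = 96.21/EI
A unit hogging moment at C produces rotation L₁/(3EI) + L₂/(3EI) = 2.667/EI.
Compatibility: M_C·(L₁+L₂)/(3EI) = θ_0, giving M_C = 36.08 kN·m (hogging).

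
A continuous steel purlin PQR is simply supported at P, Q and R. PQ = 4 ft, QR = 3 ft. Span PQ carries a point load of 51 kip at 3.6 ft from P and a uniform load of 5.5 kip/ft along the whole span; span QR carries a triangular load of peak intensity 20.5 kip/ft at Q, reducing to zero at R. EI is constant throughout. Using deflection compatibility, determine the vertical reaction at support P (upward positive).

Take M_Q as the redundant. Released structure: two simple spans PQ and QR with a hinge at Q.
Discontinuity in slope at Q on the released structure — sum the simple-span end rotations:
  span PQ: point load 51 at a = 3.6: Pab(L + a)/(6LEI) = 23.26/EI
  span PQ: UDL 5.5: wL³/(24EI) = 14.67/EI
  span QR: triangular load, peak 20.5: w₀L³/(45EI) = 12.3/EI
  relative rotation θ_0 = (37.92 + 12.3)/EI = 50.22/EI
A unit hogging moment at Q produces rotation L₁/(3EI) + L₂/(3EI) = 2.333/EI.
Slope continuity at Q: θ_0 = M_Q·2.333/EI, so M_Q = 50.22/2.333 = 21.52 kip·ft (hogging).
Span PQ, ΣM about P with M_Q applied at Q: R_Q^{PQ}·4 = 227.6 + 21.52, so R_Q^{PQ} = 62.28 kip and R_P = 73 − 62.28 = 10.72 kip.

R_P = 10.72 kip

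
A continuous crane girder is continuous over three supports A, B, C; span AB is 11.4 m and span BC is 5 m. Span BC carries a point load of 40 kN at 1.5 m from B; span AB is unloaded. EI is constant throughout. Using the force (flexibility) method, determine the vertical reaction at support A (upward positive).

Insert a hinge at B; M_B is the redundant, and each span becomes simply supported.
Discontinuity in slope at B on the released structure — sum the simple-span end rotations:
  span BC: point load 40 at a = 1.5: Pab(L + b)/(6LEI) = 59.5/EI
  relative rotation θ_0 = (0 + 59.5)/EI = 59.5/EI
A unit hogging moment at B produces rotation L₁/(3EI) + L₂/(3EI) = 5.467/EI.
Slope continuity at B: θ_0 = M_B·5.467/EI, so M_B = 59.5/5.467 = 10.88 kN·m (hogging).
Span AB, ΣM about A with M_B applied at B: R_B^{AB}·11.4 = 0 + 10.88, so R_B^{AB} = 0.9547 kN and R_A = 0 − 0.9547 = -0.9547 kN.

R_A = -0.9547 kN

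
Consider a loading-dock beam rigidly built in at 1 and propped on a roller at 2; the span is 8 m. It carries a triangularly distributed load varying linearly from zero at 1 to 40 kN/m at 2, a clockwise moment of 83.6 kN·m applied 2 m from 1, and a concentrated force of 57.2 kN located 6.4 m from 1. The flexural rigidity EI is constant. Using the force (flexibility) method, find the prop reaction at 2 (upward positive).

R_2 = 135.1 kN

Remove the prop at 2; the released (primary) structure is a cantilever built in at 1.
Downward deflection at the released point 2 due to the loads:
  triangular load, peak 40 at the free end: 11w₀L⁴/(120EI) = 15019/EI
  clockwise couple 83.6 at a = 2: M₀a(2L − a)/(2EI) = 1170/EI
  point load 57.2 at a = 6.4: Pa²(3L − a)/(6EI) = 6873/EI
  δ_0 = 23062/EI
Flexibility coefficient — unit upward force at 2: δ_{22} = L³/(3EI) = 170.7/EI.
Compatibility at 2: δ_0 − R_2·δ_{22} = 0, so R_2 = 23062/170.7 = 135.1 kN.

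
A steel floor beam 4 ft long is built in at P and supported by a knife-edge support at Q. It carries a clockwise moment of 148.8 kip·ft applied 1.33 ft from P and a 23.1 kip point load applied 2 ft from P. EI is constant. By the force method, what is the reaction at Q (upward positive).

Release the roller at Q. Primary structure: cantilever fixed at P.
Downward deflection at the released point Q due to the loads:
  clockwise couple 148.8 at a = 1.33: M₀a(2L − a)/(2EI) = 660/EI
  point load 23.1 at a = 2: Pa²(3L − a)/(6EI) = 154/EI
  δ_0 = 814/EI
Flexibility coefficient — unit upward force at Q: δ_{QQ} = L³/(3EI) = 21.33/EI.
Compatibility at Q: δ_0 − R_Q·δ_{QQ} = 0, so R_Q = 814/21.33 = 38.16 kip.

R_Q = 38.16 kip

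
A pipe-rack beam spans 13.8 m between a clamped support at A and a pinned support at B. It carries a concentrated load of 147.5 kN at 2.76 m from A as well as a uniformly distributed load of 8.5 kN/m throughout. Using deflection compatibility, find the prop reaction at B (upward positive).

R_B = 52.25 kN

Remove the prop at B; the released (primary) structure is a cantilever built in at A.
Free-end deflection of the primary structure under the applied loading (downward +):
  point load 147.5 at a = 2.76: Pa²(3L − a)/(6EI) = 7236/EI
  UDL 8.5: wL⁴/(8EI) = 38534/EI
  δ_0 = 45770/EI
Flexibility coefficient — unit upward force at B: δ_{BB} = L³/(3EI) = 876/EI.
The prop prevents deflection at B: R_B = δ_0/δ_{BB} = 45770/876 = 52.25 kN.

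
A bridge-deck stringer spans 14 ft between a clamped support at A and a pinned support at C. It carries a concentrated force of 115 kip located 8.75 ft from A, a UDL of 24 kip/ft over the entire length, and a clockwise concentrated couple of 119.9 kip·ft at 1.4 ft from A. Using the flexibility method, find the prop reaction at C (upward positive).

Remove the prop at C; the released (primary) structure is a cantilever built in at A.
Deflection at C on the released cantilever, summing each load's contribution:
  point load 115 at a = 8.75: Pa²(3L − a)/(6EI) = 48793/EI
  UDL 24: wL⁴/(8EI) = 115248/EI
  clockwise couple 119.9 at a = 1.4: M₀a(2L − a)/(2EI) = 2233/EI
  δ_0 = 166273/EI
Tip deflection under a unit load at C: L³/(3EI) = 914.7/EI.
Compatibility at C: δ_0 − R_C·δ_{CC} = 0, so R_C = 166273/914.7 = 181.8 kip.

R_C = 181.8 kip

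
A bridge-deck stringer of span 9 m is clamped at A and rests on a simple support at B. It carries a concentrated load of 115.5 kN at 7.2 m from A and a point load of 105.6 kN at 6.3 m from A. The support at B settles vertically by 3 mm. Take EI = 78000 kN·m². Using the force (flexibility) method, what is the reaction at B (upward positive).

R_B = 139.9 kN

Choose R_B as the redundant. The primary structure is the cantilever fixed at A.
Primary-structure tip deflection at B by superposition:
  point load 115.5 at a = 7.2: Pa²(3L − a)/(6EI) = 19759/EI
  point load 105.6 at a = 6.3: Pa²(3L − a)/(6EI) = 14460/EI
  δ_0 = 34219/EI
Tip deflection under a unit load at B: L³/(3EI) = 243/EI.
With EI = 78000 kN·m²: δ_0 = 0.4387 m and δ_{BB} = 0.003115 m/kN.
Compatibility — the beam at B must follow the support down by 0.003 m: δ_0 − R_B·δ_{BB} = 0.003, so R_B = (0.4387 − 0.003)/0.003115 = 139.9 kN.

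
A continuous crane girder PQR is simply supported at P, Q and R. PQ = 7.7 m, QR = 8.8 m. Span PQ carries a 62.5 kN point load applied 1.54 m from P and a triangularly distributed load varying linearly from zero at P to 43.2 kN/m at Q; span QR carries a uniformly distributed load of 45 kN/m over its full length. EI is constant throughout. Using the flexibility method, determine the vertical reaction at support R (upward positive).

R_R = 160.1 kN

Take M_Q as the redundant. Released structure: two simple spans PQ and QR with a hinge at Q.
Rotations at Q on the released spans (each span's end-slope, ×1/EI):
  span PQ: point load 62.5 at a = 1.54: Pab(L + a)/(6LEI) = 118.6/EI
  span PQ: triangular load, peak 43.2: w₀L³/(45EI) = 438.3/EI
  span QR: UDL 45: wL³/(24EI) = 1278/EI
  relative rotation θ_0 = (556.9 + 1278)/EI = 1835/EI
A unit hogging moment at Q produces rotation L₁/(3EI) + L₂/(3EI) = 5.5/EI.
Slope continuity at Q: θ_0 = M_Q·5.5/EI, so M_Q = 1835/5.5 = 333.6 kN·m (hogging).
Span QR, ΣM about R: R_Q^{QR}·8.8 = 1742 + 333.6, so R_Q^{QR} = 235.9 kN and R_R = 396 − 235.9 = 160.1 kN.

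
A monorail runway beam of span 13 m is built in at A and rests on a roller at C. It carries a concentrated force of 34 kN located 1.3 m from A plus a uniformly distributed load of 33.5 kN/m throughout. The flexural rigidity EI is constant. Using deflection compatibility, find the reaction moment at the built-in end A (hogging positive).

Choose R_C as the redundant. The primary structure is the cantilever fixed at A.
Downward deflection at the released point C due to the loads:
  point load 34 at a = 1.3: Pa²(3L − a)/(6EI) = 361/EI
  UDL 33.5: wL⁴/(8EI) = 119599/EI
  δ_0 = 119960/EI
Flexibility coefficient — unit upward force at C: δ_{CC} = L³/(3EI) = 732.3/EI.
The prop prevents deflection at C: R_C = δ_0/δ_{CC} = 119960/732.3 = 163.8 kN.
Moment equilibrium about A: M_A = Σ(load moments about A) − R_C·L = 2875 − 163.8×13 = 745.5 kN·m.

M_A = 745.5 kN·m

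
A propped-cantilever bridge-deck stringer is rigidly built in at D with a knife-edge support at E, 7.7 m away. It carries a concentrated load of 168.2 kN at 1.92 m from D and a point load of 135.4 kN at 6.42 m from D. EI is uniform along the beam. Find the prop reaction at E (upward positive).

R_E = 116.3 kN

Release the roller at E. Primary structure: cantilever fixed at D.
Deflection at E on the released cantilever, summing each load's contribution:
  point load 168.2 at a = 1.92: Pa²(3L − a)/(6EI) = 2189/EI
  point load 135.4 at a = 6.42: Pa²(3L − a)/(6EI) = 15514/EI
  δ_0 = 17703/EI
Tip deflection under a unit load at E: L³/(3EI) = 152.2/EI.
The prop prevents deflection at E: R_E = δ_0/δ_{EE} = 17703/152.2 = 116.3 kN.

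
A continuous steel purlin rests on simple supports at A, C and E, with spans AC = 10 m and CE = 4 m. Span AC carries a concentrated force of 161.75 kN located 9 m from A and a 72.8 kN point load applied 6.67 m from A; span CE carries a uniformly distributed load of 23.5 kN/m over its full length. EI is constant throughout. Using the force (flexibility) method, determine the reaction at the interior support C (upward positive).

Take M_C as the redundant. Released structure: two simple spans AC and CE with a hinge at C.
End slopes at the hinge C, treating each span as simply supported:
  span AC: point load 161.75 at a = 9: Pab(L + a)/(6LEI) = 461/EI
  span AC: point load 72.8 at a = 6.67: Pab(L + a)/(6LEI) = 449.2/EI
  span CE: UDL 23.5: wL³/(24EI) = 62.67/EI
  relative rotation θ_0 = (910.2 + 62.67)/EI = 972.9/EI
A unit hogging moment at C produces rotation L₁/(3EI) + L₂/(3EI) = 4.667/EI.
Slope continuity at C: θ_0 = M_C·4.667/EI, so M_C = 972.9/4.667 = 208.5 kN·m (hogging).
Span AC, ΣM about A with M_C applied at C: R_C^{AC}·10 = 1941 + 208.5, so R_C^{AC} = 215 kN and R_A = 234.6 − 215 = 19.57 kN.
Span CE, ΣM about E: R_C^{CE}·4 = 188 + 208.5, so R_C^{CE} = 99.12 kN and R_E = 94 − 99.12 = -5.12 kN.
R_C = 215 + 99.12 = 314.1 kN.

R_C = 314.1 kN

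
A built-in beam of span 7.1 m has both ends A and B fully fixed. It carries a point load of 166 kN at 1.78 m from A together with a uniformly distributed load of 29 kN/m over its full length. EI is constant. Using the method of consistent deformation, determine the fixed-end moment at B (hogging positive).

M_B = 177.3 kN·m

Take the two fixed-end moments M_A, M_B as redundants; the released structure is the simple span AB.
On the primary (simply-supported) span, the end slopes from the loading are:
  at A: point load 166 at a = 1.78: Pab(L + b)/(6LEI) = 458.3/EI
  at B: point load 166 at a = 1.78: Pab(L + a)/(6LEI) = 327.7/EI
  at A: UDL 29: wL³/(24EI) = 432.5/EI
  at B: UDL 29: wL³/(24EI) = 432.5/EI
  θ_A0 = 890.8/EI,  θ_B0 = 760.2/EI
Flexibility coefficients: a unit moment at one end gives L/(3EI) there and L/(6EI) at the far end, so f₁₁ = f₂₂ = 2.367/EI and f₁₂ = f₂₁ = 1.183/EI.
Compatibility — zero rotation at each built-in end:
  2.367 M_A + 1.183 M_B = 890.8
  1.183 M_A + 2.367 M_B = 760.2
Solving the pair gives M_A = 287.7 kN·m and M_B = 177.3 kN·m (hogging).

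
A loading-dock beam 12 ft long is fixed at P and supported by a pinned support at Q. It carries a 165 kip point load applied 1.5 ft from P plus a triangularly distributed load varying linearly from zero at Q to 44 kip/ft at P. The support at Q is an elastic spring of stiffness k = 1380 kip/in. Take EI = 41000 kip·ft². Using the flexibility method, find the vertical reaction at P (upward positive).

Take the reaction at Q as the redundant and release it; the primary structure is a cantilever fixed at P.
Primary-structure tip deflection at Q by superposition:
  point load 165 at a = 1.5: Pa²(3L − a)/(6EI) = 2135/EI
  triangular load, peak 44 at the fixed end: w₀L⁴/(30EI) = 30413/EI
  δ_0 = 32547/EI
Flexibility coefficient — unit upward force at Q: δ_{QQ} = L³/(3EI) = 576/EI.
With EI = 41000 kip·ft²: δ_0 = 0.79384 ft and δ_{QQ} = 0.014049 ft/kip.
Compatibility — the spring shortens by R_Q/k under the reaction it provides: δ_0 − R_Q·δ_{QQ} = R_Q/k. With 1/k = 1/(1380×12) ft/kip = 0.00006 ft/kip, R_Q = δ_0 / (δ_{QQ} + 1/k) = 0.79384 / (0.014049 + 0.00006) = 56.26 kip.
Vertical equilibrium: R_P = ΣP − R_Q = 429 − 56.26 = 372.7 kip.

R_P = 372.7 kip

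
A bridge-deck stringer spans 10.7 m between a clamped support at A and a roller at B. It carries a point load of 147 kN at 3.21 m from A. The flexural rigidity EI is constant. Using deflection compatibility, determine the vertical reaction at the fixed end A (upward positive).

R_A = 129.1 kN

Take the reaction at B as the redundant and release it; the primary structure is a cantilever fixed at A.
Downward deflection at the released point B due to the loads:
  point load 147 at a = 3.21: Pa²(3L − a)/(6EI) = 7293/EI
Tip deflection under a unit load at B: L³/(3EI) = 408.3/EI.
Compatibility at B: δ_0 − R_B·δ_{BB} = 0, so R_B = 7293/408.3 = 17.86 kN.
Vertical equilibrium: R_A = ΣP − R_B = 147 − 17.86 = 129.1 kN.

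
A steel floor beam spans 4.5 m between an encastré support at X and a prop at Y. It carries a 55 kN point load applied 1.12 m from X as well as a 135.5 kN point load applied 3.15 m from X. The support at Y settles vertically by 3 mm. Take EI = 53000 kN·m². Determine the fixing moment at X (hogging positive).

Choose R_Y as the redundant. The primary structure is the cantilever fixed at X.
Free-end deflection of the primary structure under the applied loading (downward +):
  point load 55 at a = 1.12: Pa²(3L − a)/(6EI) = 142.4/EI
  point load 135.5 at a = 3.15: Pa²(3L − a)/(6EI) = 2319/EI
  δ_0 = 2462/EI
Tip deflection under a unit load at Y: L³/(3EI) = 30.38/EI.
With EI = 53000 kN·m²: δ_0 = 0.046446 m and δ_{YY} = 0.000573 m/kN.
Compatibility — the beam at Y must follow the support down by 0.003 m: δ_0 − R_Y·δ_{YY} = 0.003, so R_Y = (0.046446 − 0.003)/0.000573 = 75.81 kN.
Moment equilibrium about X: M_X = Σ(load moments about X) − R_Y·L = 488.4 − 75.81×4.5 = 147.3 kN·m.

M_X = 147.3 kN·m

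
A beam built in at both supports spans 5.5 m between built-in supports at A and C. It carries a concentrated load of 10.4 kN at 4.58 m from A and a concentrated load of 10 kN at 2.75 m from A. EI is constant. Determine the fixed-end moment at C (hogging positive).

Release both end moments; the primary structure is a simply-supported span AC with redundants M_A and M_C.
End rotations of the released simple span under the applied load (×1/EI):
  at A: point load 10.4 at a = 4.58: Pab(L + b)/(6LEI) = 8.525/EI
  at C: point load 10.4 at a = 4.58: Pab(L + a)/(6LEI) = 13.39/EI
  at A: point load 10 at a = 2.75: Pab(L + b)/(6LEI) = 18.91/EI
  at C: point load 10 at a = 2.75: Pab(L + a)/(6LEI) = 18.91/EI
  θ_A0 = 27.43/EI,  θ_C0 = 32.29/EI
Flexibility coefficients: a unit moment at one end gives L/(3EI) there and L/(6EI) at the far end, so f₁₁ = f₂₂ = 1.833/EI and f₁₂ = f₂₁ = 0.9167/EI.
Compatibility — zero rotation at each built-in end:
  1.833 M_A + 0.9167 M_C = 27.43
  0.9167 M_A + 1.833 M_C = 32.29
Solving the pair gives M_A = 8.208 kN·m and M_C = 13.51 kN·m (hogging).

M_C = 13.51 kN·m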